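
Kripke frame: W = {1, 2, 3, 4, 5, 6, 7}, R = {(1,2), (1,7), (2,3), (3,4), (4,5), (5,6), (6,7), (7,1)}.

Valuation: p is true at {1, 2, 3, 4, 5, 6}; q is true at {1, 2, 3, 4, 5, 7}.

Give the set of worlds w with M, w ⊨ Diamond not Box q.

{4}

1: successors {2, 7}; not Box q there: 2:F, 7:F. ✗
2: successors {3}; not Box q there: 3:F. ✗
3: successors {4}; not Box q there: 4:F. ✗
4: successors {5}; not Box q there: 5:T. ✓
5: successors {6}; not Box q there: 6:F. ✗
6: successors {7}; not Box q there: 7:F. ✗
7: successors {1}; not Box q there: 1:F. ✗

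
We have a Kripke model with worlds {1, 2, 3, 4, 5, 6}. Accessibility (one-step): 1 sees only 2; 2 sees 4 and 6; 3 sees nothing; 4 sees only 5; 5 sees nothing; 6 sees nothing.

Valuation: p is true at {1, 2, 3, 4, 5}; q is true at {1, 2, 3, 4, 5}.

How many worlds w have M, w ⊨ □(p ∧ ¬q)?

1: successors {2}; p ∧ ¬q there: 2:F. ✗
2: successors {4, 6}; p ∧ ¬q there: 4:F, 6:F. ✗
3: no successors, so □(p ∧ ¬q) holds vacuously. ✓
4: successors {5}; p ∧ ¬q there: 5:F. ✗
5: no successors, so □(p ∧ ¬q) holds vacuously. ✓
6: no successors, so □(p ∧ ¬q) holds vacuously. ✓
Satisfying worlds: {3, 5, 6}.

3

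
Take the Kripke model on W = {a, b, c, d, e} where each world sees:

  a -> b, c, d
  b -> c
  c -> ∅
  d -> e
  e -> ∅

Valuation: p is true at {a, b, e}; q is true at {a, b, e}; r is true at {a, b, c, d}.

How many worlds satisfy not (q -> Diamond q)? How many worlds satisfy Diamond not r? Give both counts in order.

For not (q -> Diamond q):
a: q -> Diamond q is T. ✗
b: q -> Diamond q is F. ✓
c: q -> Diamond q is T. ✗
d: q -> Diamond q is T. ✗
e: q -> Diamond q is F. ✓
— 2 worlds.
For Diamond not r:
a: successors {b, c, d}; not r there: b:F, c:F, d:F. ✗
b: successors {c}; not r there: c:F. ✗
c: no successors, so Diamond not r fails. ✗
d: successors {e}; not r there: e:T. ✓
e: no successors, so Diamond not r fails. ✗
— 1 world.

2 and 1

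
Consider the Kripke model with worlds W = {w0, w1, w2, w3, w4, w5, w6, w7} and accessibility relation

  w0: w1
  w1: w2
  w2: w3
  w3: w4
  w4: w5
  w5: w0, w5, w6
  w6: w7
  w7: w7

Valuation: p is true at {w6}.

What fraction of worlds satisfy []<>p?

1/8

w0: successors {w1}; <>p there: w1:F. ✗
w1: successors {w2}; <>p there: w2:F. ✗
w2: successors {w3}; <>p there: w3:F. ✗
w3: successors {w4}; <>p there: w4:F. ✗
w4: successors {w5}; <>p there: w5:T. ✓
w5: successors {w0, w5, w6}; <>p there: w0:F, w5:T, w6:F. ✗
w6: successors {w7}; <>p there: w7:F. ✗
w7: successors {w7}; <>p there: w7:F. ✗
That's 1 of 8 worlds, so 1/8.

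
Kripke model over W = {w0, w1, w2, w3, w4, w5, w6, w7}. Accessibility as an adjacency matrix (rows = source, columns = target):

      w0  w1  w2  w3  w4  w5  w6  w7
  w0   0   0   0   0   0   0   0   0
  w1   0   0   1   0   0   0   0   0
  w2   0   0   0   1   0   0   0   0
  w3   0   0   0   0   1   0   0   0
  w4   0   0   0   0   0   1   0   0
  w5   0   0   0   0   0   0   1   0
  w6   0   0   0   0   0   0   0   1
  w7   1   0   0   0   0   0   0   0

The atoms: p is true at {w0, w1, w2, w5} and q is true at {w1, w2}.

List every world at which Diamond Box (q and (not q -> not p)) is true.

w0: no successors, so Diamond Box (q and (not q -> not p)) fails. ✗
w1: successors {w2}; Box (q and (not q -> not p)) there: w2:F. ✗
w2: successors {w3}; Box (q and (not q -> not p)) there: w3:F. ✗
w3: successors {w4}; Box (q and (not q -> not p)) there: w4:F. ✗
w4: successors {w5}; Box (q and (not q -> not p)) there: w5:F. ✗
w5: successors {w6}; Box (q and (not q -> not p)) there: w6:F. ✗
w6: successors {w7}; Box (q and (not q -> not p)) there: w7:F. ✗
w7: successors {w0}; Box (q and (not q -> not p)) there: w0:T. ✓

{w7}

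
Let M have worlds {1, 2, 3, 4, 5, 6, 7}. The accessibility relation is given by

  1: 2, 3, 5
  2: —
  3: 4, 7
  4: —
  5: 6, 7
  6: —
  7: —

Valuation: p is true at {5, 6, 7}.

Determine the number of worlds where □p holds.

5

1: successors {2, 3, 5}; p there: 2:F, 3:F, 5:T. ✗
2: no successors, so □p holds vacuously. ✓
3: successors {4, 7}; p there: 4:F, 7:T. ✗
4: no successors, so □p holds vacuously. ✓
5: successors {6, 7}; p there: 6:T, 7:T. ✓
6: no successors, so □p holds vacuously. ✓
7: no successors, so □p holds vacuously. ✓
Satisfying worlds: {2, 4, 5, 6, 7}.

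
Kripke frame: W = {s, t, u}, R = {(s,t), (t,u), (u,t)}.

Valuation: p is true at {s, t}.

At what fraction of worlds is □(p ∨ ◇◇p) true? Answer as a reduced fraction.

s: successors {t}; p ∨ ◇◇p there: t:T. ✓
t: successors {u}; p ∨ ◇◇p there: u:F. ✗
u: successors {t}; p ∨ ◇◇p there: t:T. ✓
That's 2 of 3 worlds, so 2/3.

2/3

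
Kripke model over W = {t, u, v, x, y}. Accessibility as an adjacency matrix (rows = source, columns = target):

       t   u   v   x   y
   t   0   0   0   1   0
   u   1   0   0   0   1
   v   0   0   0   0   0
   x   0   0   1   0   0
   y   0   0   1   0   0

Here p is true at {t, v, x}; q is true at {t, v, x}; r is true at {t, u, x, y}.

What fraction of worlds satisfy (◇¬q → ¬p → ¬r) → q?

4/5

t: ◇¬q → ¬p → ¬r is T, q is T. ✓
u: ◇¬q → ¬p → ¬r is F, q is F. ✓
v: ◇¬q → ¬p → ¬r is T, q is T. ✓
x: ◇¬q → ¬p → ¬r is T, q is T. ✓
y: ◇¬q → ¬p → ¬r is T, q is F. ✗
That's 4 of 5 worlds, so 4/5.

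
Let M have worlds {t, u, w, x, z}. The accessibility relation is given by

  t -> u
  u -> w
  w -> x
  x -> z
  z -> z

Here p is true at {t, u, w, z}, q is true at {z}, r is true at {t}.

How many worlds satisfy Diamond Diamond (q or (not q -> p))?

4

t: successors {u}; Diamond (q or (not q -> p)) there: u:T. ✓
u: successors {w}; Diamond (q or (not q -> p)) there: w:F. ✗
w: successors {x}; Diamond (q or (not q -> p)) there: x:T. ✓
x: successors {z}; Diamond (q or (not q -> p)) there: z:T. ✓
z: successors {z}; Diamond (q or (not q -> p)) there: z:T. ✓
Satisfying worlds: {t, w, x, z}.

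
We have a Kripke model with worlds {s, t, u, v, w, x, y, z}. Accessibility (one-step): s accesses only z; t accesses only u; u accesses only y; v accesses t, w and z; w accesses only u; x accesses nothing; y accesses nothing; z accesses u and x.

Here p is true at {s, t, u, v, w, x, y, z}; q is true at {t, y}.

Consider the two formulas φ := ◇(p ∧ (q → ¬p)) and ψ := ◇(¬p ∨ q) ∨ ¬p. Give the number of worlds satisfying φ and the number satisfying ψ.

5 and 2

For ◇(p ∧ (q → ¬p)):
s: successors {z}; p ∧ (q → ¬p) there: z:T. ✓
t: successors {u}; p ∧ (q → ¬p) there: u:T. ✓
u: successors {y}; p ∧ (q → ¬p) there: y:F. ✗
v: successors {t, w, z}; p ∧ (q → ¬p) there: t:F, w:T, z:T. ✓
w: successors {u}; p ∧ (q → ¬p) there: u:T. ✓
x: no successors, so ◇(p ∧ (q → ¬p)) fails. ✗
y: no successors, so ◇(p ∧ (q → ¬p)) fails. ✗
z: successors {u, x}; p ∧ (q → ¬p) there: u:T, x:T. ✓
— 5 worlds.
For ◇(¬p ∨ q) ∨ ¬p:
s: ◇(¬p ∨ q) is F, ¬p is F. ✗
t: ◇(¬p ∨ q) is F, ¬p is F. ✗
u: ◇(¬p ∨ q) is T, ¬p is F. ✓
v: ◇(¬p ∨ q) is T, ¬p is F. ✓
w: ◇(¬p ∨ q) is F, ¬p is F. ✗
x: ◇(¬p ∨ q) is F, ¬p is F. ✗
y: ◇(¬p ∨ q) is F, ¬p is F. ✗
z: ◇(¬p ∨ q) is F, ¬p is F. ✗
— 2 worlds.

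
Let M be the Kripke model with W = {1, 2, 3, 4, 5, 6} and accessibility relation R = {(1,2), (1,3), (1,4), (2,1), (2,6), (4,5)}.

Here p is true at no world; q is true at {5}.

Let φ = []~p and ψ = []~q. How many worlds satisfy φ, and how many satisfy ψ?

6 and 5

For []~p:
1: successors {2, 3, 4}; ~p there: 2:T, 3:T, 4:T. ✓
2: successors {1, 6}; ~p there: 1:T, 6:T. ✓
3: no successors, so []~p holds vacuously. ✓
4: successors {5}; ~p there: 5:T. ✓
5: no successors, so []~p holds vacuously. ✓
6: no successors, so []~p holds vacuously. ✓
— 6 worlds.
For []~q:
1: successors {2, 3, 4}; ~q there: 2:T, 3:T, 4:T. ✓
2: successors {1, 6}; ~q there: 1:T, 6:T. ✓
3: no successors, so []~q holds vacuously. ✓
4: successors {5}; ~q there: 5:F. ✗
5: no successors, so []~q holds vacuously. ✓
6: no successors, so []~q holds vacuously. ✓
— 5 worlds.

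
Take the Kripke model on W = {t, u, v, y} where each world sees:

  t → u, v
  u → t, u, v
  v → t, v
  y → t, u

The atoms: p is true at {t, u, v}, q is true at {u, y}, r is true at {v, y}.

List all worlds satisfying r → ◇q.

{t, u, y}

t: r is F, ◇q is T. ✓
u: r is F, ◇q is T. ✓
v: r is T, ◇q is F. ✗
y: r is T, ◇q is T. ✓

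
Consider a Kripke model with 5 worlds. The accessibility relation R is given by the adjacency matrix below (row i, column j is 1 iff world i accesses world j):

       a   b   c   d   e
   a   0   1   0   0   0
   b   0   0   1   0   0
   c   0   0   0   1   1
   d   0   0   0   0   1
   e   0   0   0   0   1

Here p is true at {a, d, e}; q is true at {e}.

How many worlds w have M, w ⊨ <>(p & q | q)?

3

a: successors {b}; p & q | q there: b:F. ✗
b: successors {c}; p & q | q there: c:F. ✗
c: successors {d, e}; p & q | q there: d:F, e:T. ✓
d: successors {e}; p & q | q there: e:T. ✓
e: successors {e}; p & q | q there: e:T. ✓
Satisfying worlds: {c, d, e}.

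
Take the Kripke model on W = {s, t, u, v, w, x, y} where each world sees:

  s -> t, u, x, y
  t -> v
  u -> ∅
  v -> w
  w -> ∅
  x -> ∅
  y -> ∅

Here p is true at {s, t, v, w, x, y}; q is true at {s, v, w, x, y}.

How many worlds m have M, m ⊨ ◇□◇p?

2

s: successors {t, u, x, y}; □◇p there: t:T, u:T, x:T, y:T. ✓
t: successors {v}; □◇p there: v:F. ✗
u: no successors, so ◇□◇p fails. ✗
v: successors {w}; □◇p there: w:T. ✓
w: no successors, so ◇□◇p fails. ✗
x: no successors, so ◇□◇p fails. ✗
y: no successors, so ◇□◇p fails. ✗
Satisfying worlds: {s, v}.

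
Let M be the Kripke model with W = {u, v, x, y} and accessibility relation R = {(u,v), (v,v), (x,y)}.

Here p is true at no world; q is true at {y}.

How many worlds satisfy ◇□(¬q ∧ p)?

u: successors {v}; □(¬q ∧ p) there: v:F. ✗
v: successors {v}; □(¬q ∧ p) there: v:F. ✗
x: successors {y}; □(¬q ∧ p) there: y:T. ✓
y: no successors, so ◇□(¬q ∧ p) fails. ✗
Satisfying worlds: {x}.

1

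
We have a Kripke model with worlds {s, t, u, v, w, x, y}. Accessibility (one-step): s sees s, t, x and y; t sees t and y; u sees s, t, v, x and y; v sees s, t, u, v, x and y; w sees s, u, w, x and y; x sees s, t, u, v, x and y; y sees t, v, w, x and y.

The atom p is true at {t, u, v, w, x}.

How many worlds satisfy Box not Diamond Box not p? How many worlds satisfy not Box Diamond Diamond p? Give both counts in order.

7 and 0

For Box not Diamond Box not p:
s: successors {s, t, x, y}; not Diamond Box not p there: s:T, t:T, x:T, y:T. ✓
t: successors {t, y}; not Diamond Box not p there: t:T, y:T. ✓
u: successors {s, t, v, x, y}; not Diamond Box not p there: s:T, t:T, v:T, x:T, y:T. ✓
v: successors {s, t, u, v, x, y}; not Diamond Box not p there: s:T, t:T, u:T, v:T, x:T, y:T. ✓
w: successors {s, u, w, x, y}; not Diamond Box not p there: s:T, u:T, w:T, x:T, y:T. ✓
x: successors {s, t, u, v, x, y}; not Diamond Box not p there: s:T, t:T, u:T, v:T, x:T, y:T. ✓
y: successors {t, v, w, x, y}; not Diamond Box not p there: t:T, v:T, w:T, x:T, y:T. ✓
— 7 worlds.
For not Box Diamond Diamond p:
s: Box Diamond Diamond p is T. ✗
t: Box Diamond Diamond p is T. ✗
u: Box Diamond Diamond p is T. ✗
v: Box Diamond Diamond p is T. ✗
w: Box Diamond Diamond p is T. ✗
x: Box Diamond Diamond p is T. ✗
y: Box Diamond Diamond p is T. ✗
— 0 worlds.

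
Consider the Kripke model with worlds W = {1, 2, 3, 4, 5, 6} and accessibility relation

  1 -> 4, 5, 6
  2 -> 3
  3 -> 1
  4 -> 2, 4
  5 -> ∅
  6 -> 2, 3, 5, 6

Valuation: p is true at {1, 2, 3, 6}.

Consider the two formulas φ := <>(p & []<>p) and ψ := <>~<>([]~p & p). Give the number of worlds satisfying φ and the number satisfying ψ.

3 and 5

For <>(p & []<>p):
1: successors {4, 5, 6}; p & []<>p there: 4:F, 5:F, 6:F. ✗
2: successors {3}; p & []<>p there: 3:T. ✓
3: successors {1}; p & []<>p there: 1:F. ✗
4: successors {2, 4}; p & []<>p there: 2:T, 4:F. ✓
5: no successors, so <>(p & []<>p) fails. ✗
6: successors {2, 3, 5, 6}; p & []<>p there: 2:T, 3:T, 5:F, 6:F. ✓
— 3 worlds.
For <>~<>([]~p & p):
1: successors {4, 5, 6}; ~<>([]~p & p) there: 4:T, 5:T, 6:T. ✓
2: successors {3}; ~<>([]~p & p) there: 3:T. ✓
3: successors {1}; ~<>([]~p & p) there: 1:T. ✓
4: successors {2, 4}; ~<>([]~p & p) there: 2:T, 4:T. ✓
5: no successors, so <>~<>([]~p & p) fails. ✗
6: successors {2, 3, 5, 6}; ~<>([]~p & p) there: 2:T, 3:T, 5:T, 6:T. ✓
— 5 worlds.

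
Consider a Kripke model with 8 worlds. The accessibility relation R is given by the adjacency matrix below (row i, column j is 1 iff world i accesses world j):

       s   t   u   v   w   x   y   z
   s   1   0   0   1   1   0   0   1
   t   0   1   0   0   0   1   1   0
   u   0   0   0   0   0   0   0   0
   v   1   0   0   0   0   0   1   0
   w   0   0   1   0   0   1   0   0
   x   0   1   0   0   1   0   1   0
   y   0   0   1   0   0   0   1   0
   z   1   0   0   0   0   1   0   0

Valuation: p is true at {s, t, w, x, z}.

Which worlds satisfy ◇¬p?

{s, t, v, w, x, y}

s: successors {s, v, w, z}; ¬p there: s:F, v:T, w:F, z:F. ✓
t: successors {t, x, y}; ¬p there: t:F, x:F, y:T. ✓
u: no successors, so ◇¬p fails. ✗
v: successors {s, y}; ¬p there: s:F, y:T. ✓
w: successors {u, x}; ¬p there: u:T, x:F. ✓
x: successors {t, w, y}; ¬p there: t:F, w:F, y:T. ✓
y: successors {u, y}; ¬p there: u:T, y:T. ✓
z: successors {s, x}; ¬p there: s:F, x:F. ✗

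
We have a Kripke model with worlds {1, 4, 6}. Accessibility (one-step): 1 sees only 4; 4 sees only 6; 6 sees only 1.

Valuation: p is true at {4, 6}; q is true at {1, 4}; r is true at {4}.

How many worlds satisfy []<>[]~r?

1: successors {4}; <>[]~r there: 4:T. ✓
4: successors {6}; <>[]~r there: 6:F. ✗
6: successors {1}; <>[]~r there: 1:T. ✓
Satisfying worlds: {1, 6}.

2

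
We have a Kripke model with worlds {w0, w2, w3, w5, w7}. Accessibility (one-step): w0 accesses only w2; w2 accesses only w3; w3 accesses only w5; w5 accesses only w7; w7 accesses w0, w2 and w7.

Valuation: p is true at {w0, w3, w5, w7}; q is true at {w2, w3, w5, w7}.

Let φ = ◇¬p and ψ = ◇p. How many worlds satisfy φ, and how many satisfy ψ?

For ◇¬p:
w0: successors {w2}; ¬p there: w2:T. ✓
w2: successors {w3}; ¬p there: w3:F. ✗
w3: successors {w5}; ¬p there: w5:F. ✗
w5: successors {w7}; ¬p there: w7:F. ✗
w7: successors {w0, w2, w7}; ¬p there: w0:F, w2:T, w7:F. ✓
— 2 worlds.
For ◇p:
w0: successors {w2}; p there: w2:F. ✗
w2: successors {w3}; p there: w3:T. ✓
w3: successors {w5}; p there: w5:T. ✓
w5: successors {w7}; p there: w7:T. ✓
w7: successors {w0, w2, w7}; p there: w0:T, w2:F, w7:T. ✓
— 4 worlds.

2 and 4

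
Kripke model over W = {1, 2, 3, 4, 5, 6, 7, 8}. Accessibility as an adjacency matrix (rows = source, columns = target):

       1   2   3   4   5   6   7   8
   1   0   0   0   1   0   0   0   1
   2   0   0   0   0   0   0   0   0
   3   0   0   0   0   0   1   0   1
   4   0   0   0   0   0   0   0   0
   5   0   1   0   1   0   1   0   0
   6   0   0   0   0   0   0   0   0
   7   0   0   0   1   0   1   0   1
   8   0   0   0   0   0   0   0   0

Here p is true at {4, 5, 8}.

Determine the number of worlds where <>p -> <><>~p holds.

1: <>p is T, <><>~p is F. ✗
2: <>p is F, <><>~p is F. ✓
3: <>p is T, <><>~p is F. ✗
4: <>p is F, <><>~p is F. ✓
5: <>p is T, <><>~p is F. ✗
6: <>p is F, <><>~p is F. ✓
7: <>p is T, <><>~p is F. ✗
8: <>p is F, <><>~p is F. ✓
Satisfying worlds: {2, 4, 6, 8}.

4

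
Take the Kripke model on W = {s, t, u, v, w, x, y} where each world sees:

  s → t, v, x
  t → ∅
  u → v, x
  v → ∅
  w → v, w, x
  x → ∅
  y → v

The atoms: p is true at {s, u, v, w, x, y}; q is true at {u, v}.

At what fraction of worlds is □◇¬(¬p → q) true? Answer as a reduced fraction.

s: successors {t, v, x}; ◇¬(¬p → q) there: t:F, v:F, x:F. ✗
t: no successors, so □◇¬(¬p → q) holds vacuously. ✓
u: successors {v, x}; ◇¬(¬p → q) there: v:F, x:F. ✗
v: no successors, so □◇¬(¬p → q) holds vacuously. ✓
w: successors {v, w, x}; ◇¬(¬p → q) there: v:F, w:F, x:F. ✗
x: no successors, so □◇¬(¬p → q) holds vacuously. ✓
y: successors {v}; ◇¬(¬p → q) there: v:F. ✗
That's 3 of 7 worlds, so 3/7.

3/7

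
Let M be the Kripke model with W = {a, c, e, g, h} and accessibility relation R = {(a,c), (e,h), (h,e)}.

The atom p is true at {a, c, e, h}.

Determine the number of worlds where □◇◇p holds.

a: successors {c}; ◇◇p there: c:F. ✗
c: no successors, so □◇◇p holds vacuously. ✓
e: successors {h}; ◇◇p there: h:T. ✓
g: no successors, so □◇◇p holds vacuously. ✓
h: successors {e}; ◇◇p there: e:T. ✓
Satisfying worlds: {c, e, g, h}.

4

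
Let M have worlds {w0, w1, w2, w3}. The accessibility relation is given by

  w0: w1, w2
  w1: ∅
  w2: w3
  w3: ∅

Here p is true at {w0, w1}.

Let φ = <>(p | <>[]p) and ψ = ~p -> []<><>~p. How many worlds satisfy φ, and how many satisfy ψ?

1 and 3

For <>(p | <>[]p):
w0: successors {w1, w2}; p | <>[]p there: w1:T, w2:T. ✓
w1: no successors, so <>(p | <>[]p) fails. ✗
w2: successors {w3}; p | <>[]p there: w3:F. ✗
w3: no successors, so <>(p | <>[]p) fails. ✗
— 1 world.
For ~p -> []<><>~p:
w0: ~p is F, []<><>~p is F. ✓
w1: ~p is F, []<><>~p is T. ✓
w2: ~p is T, []<><>~p is F. ✗
w3: ~p is T, []<><>~p is T. ✓
— 3 worlds.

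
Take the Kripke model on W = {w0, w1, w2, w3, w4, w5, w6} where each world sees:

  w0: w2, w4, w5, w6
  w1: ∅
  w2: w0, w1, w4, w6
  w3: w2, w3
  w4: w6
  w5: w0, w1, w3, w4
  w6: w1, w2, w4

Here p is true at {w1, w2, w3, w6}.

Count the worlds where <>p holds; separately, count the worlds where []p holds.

For <>p:
w0: successors {w2, w4, w5, w6}; p there: w2:T, w4:F, w5:F, w6:T. ✓
w1: no successors, so <>p fails. ✗
w2: successors {w0, w1, w4, w6}; p there: w0:F, w1:T, w4:F, w6:T. ✓
w3: successors {w2, w3}; p there: w2:T, w3:T. ✓
w4: successors {w6}; p there: w6:T. ✓
w5: successors {w0, w1, w3, w4}; p there: w0:F, w1:T, w3:T, w4:F. ✓
w6: successors {w1, w2, w4}; p there: w1:T, w2:T, w4:F. ✓
— 6 worlds.
For []p:
w0: successors {w2, w4, w5, w6}; p there: w2:T, w4:F, w5:F, w6:T. ✗
w1: no successors, so []p holds vacuously. ✓
w2: successors {w0, w1, w4, w6}; p there: w0:F, w1:T, w4:F, w6:T. ✗
w3: successors {w2, w3}; p there: w2:T, w3:T. ✓
w4: successors {w6}; p there: w6:T. ✓
w5: successors {w0, w1, w3, w4}; p there: w0:F, w1:T, w3:T, w4:F. ✗
w6: successors {w1, w2, w4}; p there: w1:T, w2:T, w4:F. ✗
— 3 worlds.

6 and 3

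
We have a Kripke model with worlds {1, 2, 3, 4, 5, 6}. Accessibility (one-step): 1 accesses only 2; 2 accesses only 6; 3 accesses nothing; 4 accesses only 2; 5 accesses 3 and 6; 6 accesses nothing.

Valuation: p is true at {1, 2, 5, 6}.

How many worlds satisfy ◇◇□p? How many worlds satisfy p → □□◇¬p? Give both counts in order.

For ◇◇□p:
1: successors {2}; ◇□p there: 2:T. ✓
2: successors {6}; ◇□p there: 6:F. ✗
3: no successors, so ◇◇□p fails. ✗
4: successors {2}; ◇□p there: 2:T. ✓
5: successors {3, 6}; ◇□p there: 3:F, 6:F. ✗
6: no successors, so ◇◇□p fails. ✗
— 2 worlds.
For p → □□◇¬p:
1: p is T, □□◇¬p is F. ✗
2: p is T, □□◇¬p is T. ✓
3: p is F, □□◇¬p is T. ✓
4: p is F, □□◇¬p is F. ✓
5: p is T, □□◇¬p is T. ✓
6: p is T, □□◇¬p is T. ✓
— 5 worlds.

2 and 5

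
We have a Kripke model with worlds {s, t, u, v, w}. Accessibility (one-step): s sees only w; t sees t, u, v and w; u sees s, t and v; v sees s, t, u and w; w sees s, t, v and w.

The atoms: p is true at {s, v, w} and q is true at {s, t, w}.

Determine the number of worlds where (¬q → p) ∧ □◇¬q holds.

2

s: ¬q → p is T, □◇¬q is T. ✓
t: ¬q → p is T, □◇¬q is T. ✓
u: ¬q → p is F, □◇¬q is F. ✗
v: ¬q → p is T, □◇¬q is F. ✗
w: ¬q → p is T, □◇¬q is F. ✗
Satisfying worlds: {s, t}.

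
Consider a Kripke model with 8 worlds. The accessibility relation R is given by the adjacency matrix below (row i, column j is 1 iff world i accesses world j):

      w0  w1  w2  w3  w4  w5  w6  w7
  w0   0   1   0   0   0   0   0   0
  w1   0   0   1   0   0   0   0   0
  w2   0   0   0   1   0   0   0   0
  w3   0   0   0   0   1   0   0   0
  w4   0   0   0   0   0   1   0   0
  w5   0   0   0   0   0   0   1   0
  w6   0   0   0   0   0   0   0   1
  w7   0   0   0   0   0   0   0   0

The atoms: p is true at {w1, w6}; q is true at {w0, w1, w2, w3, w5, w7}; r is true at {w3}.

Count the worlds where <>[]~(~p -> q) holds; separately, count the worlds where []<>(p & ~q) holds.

For <>[]~(~p -> q):
w0: successors {w1}; []~(~p -> q) there: w1:F. ✗
w1: successors {w2}; []~(~p -> q) there: w2:F. ✗
w2: successors {w3}; []~(~p -> q) there: w3:T. ✓
w3: successors {w4}; []~(~p -> q) there: w4:F. ✗
w4: successors {w5}; []~(~p -> q) there: w5:F. ✗
w5: successors {w6}; []~(~p -> q) there: w6:F. ✗
w6: successors {w7}; []~(~p -> q) there: w7:T. ✓
w7: no successors, so <>[]~(~p -> q) fails. ✗
— 2 worlds.
For []<>(p & ~q):
w0: successors {w1}; <>(p & ~q) there: w1:F. ✗
w1: successors {w2}; <>(p & ~q) there: w2:F. ✗
w2: successors {w3}; <>(p & ~q) there: w3:F. ✗
w3: successors {w4}; <>(p & ~q) there: w4:F. ✗
w4: successors {w5}; <>(p & ~q) there: w5:T. ✓
w5: successors {w6}; <>(p & ~q) there: w6:F. ✗
w6: successors {w7}; <>(p & ~q) there: w7:F. ✗
w7: no successors, so []<>(p & ~q) holds vacuously. ✓
— 2 worlds.

2 and 2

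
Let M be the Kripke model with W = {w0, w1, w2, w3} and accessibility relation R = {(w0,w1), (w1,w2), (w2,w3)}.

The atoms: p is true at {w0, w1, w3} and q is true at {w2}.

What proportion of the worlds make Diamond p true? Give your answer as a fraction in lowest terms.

1/2

w0: successors {w1}; p there: w1:T. ✓
w1: successors {w2}; p there: w2:F. ✗
w2: successors {w3}; p there: w3:T. ✓
w3: no successors, so Diamond p fails. ✗
That's 2 of 4 worlds, so 2/4 = 1/2.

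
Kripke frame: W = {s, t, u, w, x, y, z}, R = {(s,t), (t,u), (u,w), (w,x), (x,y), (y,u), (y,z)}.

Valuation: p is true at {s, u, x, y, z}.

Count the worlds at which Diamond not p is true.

s: successors {t}; not p there: t:T. ✓
t: successors {u}; not p there: u:F. ✗
u: successors {w}; not p there: w:T. ✓
w: successors {x}; not p there: x:F. ✗
x: successors {y}; not p there: y:F. ✗
y: successors {u, z}; not p there: u:F, z:F. ✗
z: no successors, so Diamond not p fails. ✗
Satisfying worlds: {s, u}.

2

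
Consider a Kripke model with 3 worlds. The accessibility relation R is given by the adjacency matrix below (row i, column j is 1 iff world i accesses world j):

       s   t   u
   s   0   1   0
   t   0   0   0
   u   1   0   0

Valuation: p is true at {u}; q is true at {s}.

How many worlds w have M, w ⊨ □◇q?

1

s: successors {t}; ◇q there: t:F. ✗
t: no successors, so □◇q holds vacuously. ✓
u: successors {s}; ◇q there: s:F. ✗
Satisfying worlds: {t}.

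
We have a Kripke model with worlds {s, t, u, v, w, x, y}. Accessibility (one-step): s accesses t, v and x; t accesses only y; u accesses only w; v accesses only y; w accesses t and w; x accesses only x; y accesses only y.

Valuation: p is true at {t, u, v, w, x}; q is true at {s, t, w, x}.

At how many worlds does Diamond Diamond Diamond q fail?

3

s: successors {t, v, x}; Diamond Diamond q there: t:F, v:F, x:T. ✓
t: successors {y}; Diamond Diamond q there: y:F. ✗
u: successors {w}; Diamond Diamond q there: w:T. ✓
v: successors {y}; Diamond Diamond q there: y:F. ✗
w: successors {t, w}; Diamond Diamond q there: t:F, w:T. ✓
x: successors {x}; Diamond Diamond q there: x:T. ✓
y: successors {y}; Diamond Diamond q there: y:F. ✗
Satisfying worlds: {s, u, w, x}.
So Diamond Diamond Diamond q fails at the other 3 worlds.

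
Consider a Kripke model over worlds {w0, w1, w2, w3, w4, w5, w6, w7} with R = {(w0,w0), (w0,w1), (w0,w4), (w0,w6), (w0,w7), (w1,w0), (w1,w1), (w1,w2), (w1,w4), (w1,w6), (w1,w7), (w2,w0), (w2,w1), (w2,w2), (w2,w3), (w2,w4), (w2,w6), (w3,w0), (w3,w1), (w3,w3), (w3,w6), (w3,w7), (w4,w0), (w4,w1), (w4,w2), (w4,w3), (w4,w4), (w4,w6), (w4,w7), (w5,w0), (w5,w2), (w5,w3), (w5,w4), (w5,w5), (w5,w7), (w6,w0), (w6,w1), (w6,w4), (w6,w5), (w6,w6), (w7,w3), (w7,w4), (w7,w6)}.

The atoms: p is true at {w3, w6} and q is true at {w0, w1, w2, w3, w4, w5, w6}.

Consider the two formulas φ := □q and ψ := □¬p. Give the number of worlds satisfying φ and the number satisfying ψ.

For □q:
w0: successors {w0, w1, w4, w6, w7}; q there: w0:T, w1:T, w4:T, w6:T, w7:F. ✗
w1: successors {w0, w1, w2, w4, w6, w7}; q there: w0:T, w1:T, w2:T, w4:T, w6:T, w7:F. ✗
w2: successors {w0, w1, w2, w3, w4, w6}; q there: w0:T, w1:T, w2:T, w3:T, w4:T, w6:T. ✓
w3: successors {w0, w1, w3, w6, w7}; q there: w0:T, w1:T, w3:T, w6:T, w7:F. ✗
w4: successors {w0, w1, w2, w3, w4, w6, w7}; q there: w0:T, w1:T, w2:T, w3:T, w4:T, w6:T, w7:F. ✗
w5: successors {w0, w2, w3, w4, w5, w7}; q there: w0:T, w2:T, w3:T, w4:T, w5:T, w7:F. ✗
w6: successors {w0, w1, w4, w5, w6}; q there: w0:T, w1:T, w4:T, w5:T, w6:T. ✓
w7: successors {w3, w4, w6}; q there: w3:T, w4:T, w6:T. ✓
— 3 worlds.
For □¬p:
w0: successors {w0, w1, w4, w6, w7}; ¬p there: w0:T, w1:T, w4:T, w6:F, w7:T. ✗
w1: successors {w0, w1, w2, w4, w6, w7}; ¬p there: w0:T, w1:T, w2:T, w4:T, w6:F, w7:T. ✗
w2: successors {w0, w1, w2, w3, w4, w6}; ¬p there: w0:T, w1:T, w2:T, w3:F, w4:T, w6:F. ✗
w3: successors {w0, w1, w3, w6, w7}; ¬p there: w0:T, w1:T, w3:F, w6:F, w7:T. ✗
w4: successors {w0, w1, w2, w3, w4, w6, w7}; ¬p there: w0:T, w1:T, w2:T, w3:F, w4:T, w6:F, w7:T. ✗
w5: successors {w0, w2, w3, w4, w5, w7}; ¬p there: w0:T, w2:T, w3:F, w4:T, w5:T, w7:T. ✗
w6: successors {w0, w1, w4, w5, w6}; ¬p there: w0:T, w1:T, w4:T, w5:T, w6:F. ✗
w7: successors {w3, w4, w6}; ¬p there: w3:F, w4:T, w6:F. ✗
— 0 worlds.

3 and 0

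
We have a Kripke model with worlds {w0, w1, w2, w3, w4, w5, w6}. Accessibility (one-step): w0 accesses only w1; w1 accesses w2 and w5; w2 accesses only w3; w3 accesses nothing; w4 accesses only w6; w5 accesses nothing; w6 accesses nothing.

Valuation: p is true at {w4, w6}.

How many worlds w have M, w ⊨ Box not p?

6

w0: successors {w1}; not p there: w1:T. ✓
w1: successors {w2, w5}; not p there: w2:T, w5:T. ✓
w2: successors {w3}; not p there: w3:T. ✓
w3: no successors, so Box not p holds vacuously. ✓
w4: successors {w6}; not p there: w6:F. ✗
w5: no successors, so Box not p holds vacuously. ✓
w6: no successors, so Box not p holds vacuously. ✓
Satisfying worlds: {w0, w1, w2, w3, w5, w6}.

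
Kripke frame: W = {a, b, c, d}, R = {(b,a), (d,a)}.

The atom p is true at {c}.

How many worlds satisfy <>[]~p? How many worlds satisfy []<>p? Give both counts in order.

2 and 2

For <>[]~p:
a: no successors, so <>[]~p fails. ✗
b: successors {a}; []~p there: a:T. ✓
c: no successors, so <>[]~p fails. ✗
d: successors {a}; []~p there: a:T. ✓
— 2 worlds.
For []<>p:
a: no successors, so []<>p holds vacuously. ✓
b: successors {a}; <>p there: a:F. ✗
c: no successors, so []<>p holds vacuously. ✓
d: successors {a}; <>p there: a:F. ✗
— 2 worlds.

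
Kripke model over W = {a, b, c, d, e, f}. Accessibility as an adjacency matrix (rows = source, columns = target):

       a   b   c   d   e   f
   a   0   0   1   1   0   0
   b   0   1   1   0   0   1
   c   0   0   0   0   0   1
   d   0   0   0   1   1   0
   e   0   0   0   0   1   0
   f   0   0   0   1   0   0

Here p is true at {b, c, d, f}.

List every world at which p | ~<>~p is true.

a: p is F, ~<>~p is T. ✓
b: p is T, ~<>~p is T. ✓
c: p is T, ~<>~p is T. ✓
d: p is T, ~<>~p is F. ✓
e: p is F, ~<>~p is F. ✗
f: p is T, ~<>~p is T. ✓

{a, b, c, d, f}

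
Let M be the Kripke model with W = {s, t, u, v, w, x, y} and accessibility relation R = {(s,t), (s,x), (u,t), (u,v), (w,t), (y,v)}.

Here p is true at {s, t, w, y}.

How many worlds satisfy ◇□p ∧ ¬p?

1

s: ◇□p is T, ¬p is F. ✗
t: ◇□p is F, ¬p is F. ✗
u: ◇□p is T, ¬p is T. ✓
v: ◇□p is F, ¬p is T. ✗
w: ◇□p is T, ¬p is F. ✗
x: ◇□p is F, ¬p is T. ✗
y: ◇□p is T, ¬p is F. ✗
Satisfying worlds: {u}.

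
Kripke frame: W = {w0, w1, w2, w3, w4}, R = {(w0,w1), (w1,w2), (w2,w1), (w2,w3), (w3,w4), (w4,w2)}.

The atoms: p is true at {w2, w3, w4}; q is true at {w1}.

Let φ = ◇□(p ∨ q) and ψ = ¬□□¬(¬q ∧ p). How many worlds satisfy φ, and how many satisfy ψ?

5 and 5

For ◇□(p ∨ q):
w0: successors {w1}; □(p ∨ q) there: w1:T. ✓
w1: successors {w2}; □(p ∨ q) there: w2:T. ✓
w2: successors {w1, w3}; □(p ∨ q) there: w1:T, w3:T. ✓
w3: successors {w4}; □(p ∨ q) there: w4:T. ✓
w4: successors {w2}; □(p ∨ q) there: w2:T. ✓
— 5 worlds.
For ¬□□¬(¬q ∧ p):
w0: □□¬(¬q ∧ p) is F. ✓
w1: □□¬(¬q ∧ p) is F. ✓
w2: □□¬(¬q ∧ p) is F. ✓
w3: □□¬(¬q ∧ p) is F. ✓
w4: □□¬(¬q ∧ p) is F. ✓
— 5 worlds.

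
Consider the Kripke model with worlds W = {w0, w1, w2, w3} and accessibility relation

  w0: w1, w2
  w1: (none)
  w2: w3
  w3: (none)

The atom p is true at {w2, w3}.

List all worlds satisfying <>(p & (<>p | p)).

{w0, w2}

w0: successors {w1, w2}; p & (<>p | p) there: w1:F, w2:T. ✓
w1: no successors, so <>(p & (<>p | p)) fails. ✗
w2: successors {w3}; p & (<>p | p) there: w3:T. ✓
w3: no successors, so <>(p & (<>p | p)) fails. ✗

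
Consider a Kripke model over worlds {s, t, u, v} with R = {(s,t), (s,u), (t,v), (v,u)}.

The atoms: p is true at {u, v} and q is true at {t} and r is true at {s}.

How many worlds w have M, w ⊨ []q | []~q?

3

s: []q is F, []~q is F. ✗
t: []q is F, []~q is T. ✓
u: []q is T, []~q is T. ✓
v: []q is F, []~q is T. ✓
Satisfying worlds: {t, u, v}.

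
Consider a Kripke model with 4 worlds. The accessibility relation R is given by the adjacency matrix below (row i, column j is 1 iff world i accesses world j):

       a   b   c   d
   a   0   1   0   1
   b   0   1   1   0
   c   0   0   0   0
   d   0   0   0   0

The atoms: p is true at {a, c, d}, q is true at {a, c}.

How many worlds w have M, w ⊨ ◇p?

a: successors {b, d}; p there: b:F, d:T. ✓
b: successors {b, c}; p there: b:F, c:T. ✓
c: no successors, so ◇p fails. ✗
d: no successors, so ◇p fails. ✗
Satisfying worlds: {a, b}.

2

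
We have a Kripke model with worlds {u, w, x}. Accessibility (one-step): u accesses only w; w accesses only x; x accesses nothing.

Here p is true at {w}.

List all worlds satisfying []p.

u: successors {w}; p there: w:T. ✓
w: successors {x}; p there: x:F. ✗
x: no successors, so []p holds vacuously. ✓

{u, x}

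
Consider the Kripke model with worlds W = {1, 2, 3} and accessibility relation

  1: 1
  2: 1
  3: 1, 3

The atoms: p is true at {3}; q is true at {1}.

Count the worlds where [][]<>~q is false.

1: successors {1}; []<>~q there: 1:F. ✗
2: successors {1}; []<>~q there: 1:F. ✗
3: successors {1, 3}; []<>~q there: 1:F, 3:F. ✗
Satisfying worlds: ∅.
So [][]<>~q fails at the other 3 worlds.

3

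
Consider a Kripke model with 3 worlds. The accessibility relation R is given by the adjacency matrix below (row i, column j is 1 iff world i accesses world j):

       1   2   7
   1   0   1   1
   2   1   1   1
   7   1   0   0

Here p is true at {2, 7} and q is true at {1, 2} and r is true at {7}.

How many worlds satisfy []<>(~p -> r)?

1

1: successors {2, 7}; <>(~p -> r) there: 2:T, 7:F. ✗
2: successors {1, 2, 7}; <>(~p -> r) there: 1:T, 2:T, 7:F. ✗
7: successors {1}; <>(~p -> r) there: 1:T. ✓
Satisfying worlds: {7}.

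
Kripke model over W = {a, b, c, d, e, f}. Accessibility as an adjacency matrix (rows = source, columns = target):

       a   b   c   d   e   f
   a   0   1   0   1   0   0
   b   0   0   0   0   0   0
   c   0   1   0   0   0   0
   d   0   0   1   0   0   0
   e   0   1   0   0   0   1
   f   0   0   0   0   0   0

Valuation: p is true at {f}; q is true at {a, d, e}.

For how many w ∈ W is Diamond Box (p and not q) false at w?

a: successors {b, d}; Box (p and not q) there: b:T, d:F. ✓
b: no successors, so Diamond Box (p and not q) fails. ✗
c: successors {b}; Box (p and not q) there: b:T. ✓
d: successors {c}; Box (p and not q) there: c:F. ✗
e: successors {b, f}; Box (p and not q) there: b:T, f:T. ✓
f: no successors, so Diamond Box (p and not q) fails. ✗
Satisfying worlds: {a, c, e}.
So Diamond Box (p and not q) fails at the other 3 worlds.

3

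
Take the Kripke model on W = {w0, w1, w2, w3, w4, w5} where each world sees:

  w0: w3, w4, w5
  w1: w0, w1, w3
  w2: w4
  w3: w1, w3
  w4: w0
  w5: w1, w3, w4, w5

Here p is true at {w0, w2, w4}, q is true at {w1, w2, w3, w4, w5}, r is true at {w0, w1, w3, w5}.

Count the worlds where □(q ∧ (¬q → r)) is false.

w0: successors {w3, w4, w5}; q ∧ (¬q → r) there: w3:T, w4:T, w5:T. ✓
w1: successors {w0, w1, w3}; q ∧ (¬q → r) there: w0:F, w1:T, w3:T. ✗
w2: successors {w4}; q ∧ (¬q → r) there: w4:T. ✓
w3: successors {w1, w3}; q ∧ (¬q → r) there: w1:T, w3:T. ✓
w4: successors {w0}; q ∧ (¬q → r) there: w0:F. ✗
w5: successors {w1, w3, w4, w5}; q ∧ (¬q → r) there: w1:T, w3:T, w4:T, w5:T. ✓
Satisfying worlds: {w0, w2, w3, w5}.
So □(q ∧ (¬q → r)) fails at the other 2 worlds.

2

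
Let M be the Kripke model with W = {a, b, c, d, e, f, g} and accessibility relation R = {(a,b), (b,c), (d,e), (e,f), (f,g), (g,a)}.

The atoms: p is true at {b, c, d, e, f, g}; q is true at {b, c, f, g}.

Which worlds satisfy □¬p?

a: successors {b}; ¬p there: b:F. ✗
b: successors {c}; ¬p there: c:F. ✗
c: no successors, so □¬p holds vacuously. ✓
d: successors {e}; ¬p there: e:F. ✗
e: successors {f}; ¬p there: f:F. ✗
f: successors {g}; ¬p there: g:F. ✗
g: successors {a}; ¬p there: a:T. ✓

{c, g}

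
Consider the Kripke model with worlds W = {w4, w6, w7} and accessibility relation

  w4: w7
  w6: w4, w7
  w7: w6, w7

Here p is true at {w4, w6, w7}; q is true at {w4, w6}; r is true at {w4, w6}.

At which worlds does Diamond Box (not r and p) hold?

w4: successors {w7}; Box (not r and p) there: w7:F. ✗
w6: successors {w4, w7}; Box (not r and p) there: w4:T, w7:F. ✓
w7: successors {w6, w7}; Box (not r and p) there: w6:F, w7:F. ✗

{w6}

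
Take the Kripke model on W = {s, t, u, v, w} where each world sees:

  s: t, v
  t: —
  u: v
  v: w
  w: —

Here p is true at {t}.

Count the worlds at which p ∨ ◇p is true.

2

s: p is F, ◇p is T. ✓
t: p is T, ◇p is F. ✓
u: p is F, ◇p is F. ✗
v: p is F, ◇p is F. ✗
w: p is F, ◇p is F. ✗
Satisfying worlds: {s, t}.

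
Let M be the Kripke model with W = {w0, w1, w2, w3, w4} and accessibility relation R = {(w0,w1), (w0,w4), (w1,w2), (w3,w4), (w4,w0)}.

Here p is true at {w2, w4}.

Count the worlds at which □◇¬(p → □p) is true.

w0: successors {w1, w4}; ◇¬(p → □p) there: w1:F, w4:F. ✗
w1: successors {w2}; ◇¬(p → □p) there: w2:F. ✗
w2: no successors, so □◇¬(p → □p) holds vacuously. ✓
w3: successors {w4}; ◇¬(p → □p) there: w4:F. ✗
w4: successors {w0}; ◇¬(p → □p) there: w0:T. ✓
Satisfying worlds: {w2, w4}.

2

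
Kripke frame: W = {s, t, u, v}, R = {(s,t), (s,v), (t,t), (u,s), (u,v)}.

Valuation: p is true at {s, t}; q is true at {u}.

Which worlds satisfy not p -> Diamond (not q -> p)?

{s, t, u}

s: not p is F, Diamond (not q -> p) is T. ✓
t: not p is F, Diamond (not q -> p) is T. ✓
u: not p is T, Diamond (not q -> p) is T. ✓
v: not p is T, Diamond (not q -> p) is F. ✗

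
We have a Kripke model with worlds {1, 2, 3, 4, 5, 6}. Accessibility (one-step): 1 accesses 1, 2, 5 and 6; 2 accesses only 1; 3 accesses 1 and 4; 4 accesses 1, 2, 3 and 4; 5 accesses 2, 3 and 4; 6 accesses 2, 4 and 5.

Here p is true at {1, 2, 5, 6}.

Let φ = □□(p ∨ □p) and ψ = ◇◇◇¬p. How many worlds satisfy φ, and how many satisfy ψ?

1 and 6

For □□(p ∨ □p):
1: successors {1, 2, 5, 6}; □(p ∨ □p) there: 1:T, 2:T, 5:F, 6:F. ✗
2: successors {1}; □(p ∨ □p) there: 1:T. ✓
3: successors {1, 4}; □(p ∨ □p) there: 1:T, 4:F. ✗
4: successors {1, 2, 3, 4}; □(p ∨ □p) there: 1:T, 2:T, 3:F, 4:F. ✗
5: successors {2, 3, 4}; □(p ∨ □p) there: 2:T, 3:F, 4:F. ✗
6: successors {2, 4, 5}; □(p ∨ □p) there: 2:T, 4:F, 5:F. ✗
— 1 world.
For ◇◇◇¬p:
1: successors {1, 2, 5, 6}; ◇◇¬p there: 1:T, 2:F, 5:T, 6:T. ✓
2: successors {1}; ◇◇¬p there: 1:T. ✓
3: successors {1, 4}; ◇◇¬p there: 1:T, 4:T. ✓
4: successors {1, 2, 3, 4}; ◇◇¬p there: 1:T, 2:F, 3:T, 4:T. ✓
5: successors {2, 3, 4}; ◇◇¬p there: 2:F, 3:T, 4:T. ✓
6: successors {2, 4, 5}; ◇◇¬p there: 2:F, 4:T, 5:T. ✓
— 6 worlds.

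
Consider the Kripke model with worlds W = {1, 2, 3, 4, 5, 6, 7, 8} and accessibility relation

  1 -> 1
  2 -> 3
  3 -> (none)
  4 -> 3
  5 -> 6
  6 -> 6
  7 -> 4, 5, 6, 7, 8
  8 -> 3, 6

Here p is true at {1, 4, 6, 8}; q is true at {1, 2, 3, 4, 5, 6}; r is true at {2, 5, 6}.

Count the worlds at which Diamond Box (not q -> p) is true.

1: successors {1}; Box (not q -> p) there: 1:T. ✓
2: successors {3}; Box (not q -> p) there: 3:T. ✓
3: no successors, so Diamond Box (not q -> p) fails. ✗
4: successors {3}; Box (not q -> p) there: 3:T. ✓
5: successors {6}; Box (not q -> p) there: 6:T. ✓
6: successors {6}; Box (not q -> p) there: 6:T. ✓
7: successors {4, 5, 6, 7, 8}; Box (not q -> p) there: 4:T, 5:T, 6:T, 7:F, 8:T. ✓
8: successors {3, 6}; Box (not q -> p) there: 3:T, 6:T. ✓
Satisfying worlds: {1, 2, 4, 5, 6, 7, 8}.

7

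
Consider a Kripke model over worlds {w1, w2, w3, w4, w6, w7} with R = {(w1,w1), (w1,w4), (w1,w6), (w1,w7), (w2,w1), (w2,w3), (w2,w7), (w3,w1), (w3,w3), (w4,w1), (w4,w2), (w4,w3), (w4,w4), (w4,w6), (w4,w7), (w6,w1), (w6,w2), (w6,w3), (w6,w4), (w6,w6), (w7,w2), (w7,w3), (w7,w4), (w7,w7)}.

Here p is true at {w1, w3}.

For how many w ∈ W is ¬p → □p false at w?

4

w1: ¬p is F, □p is F. ✓
w2: ¬p is T, □p is F. ✗
w3: ¬p is F, □p is T. ✓
w4: ¬p is T, □p is F. ✗
w6: ¬p is T, □p is F. ✗
w7: ¬p is T, □p is F. ✗
Satisfying worlds: {w1, w3}.
So ¬p → □p fails at the other 4 worlds.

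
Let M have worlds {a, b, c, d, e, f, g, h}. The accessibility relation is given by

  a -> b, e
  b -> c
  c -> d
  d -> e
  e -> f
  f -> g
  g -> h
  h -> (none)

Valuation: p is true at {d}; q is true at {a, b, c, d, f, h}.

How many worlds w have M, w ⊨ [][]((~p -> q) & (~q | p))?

3

a: successors {b, e}; []((~p -> q) & (~q | p)) there: b:F, e:F. ✗
b: successors {c}; []((~p -> q) & (~q | p)) there: c:T. ✓
c: successors {d}; []((~p -> q) & (~q | p)) there: d:F. ✗
d: successors {e}; []((~p -> q) & (~q | p)) there: e:F. ✗
e: successors {f}; []((~p -> q) & (~q | p)) there: f:F. ✗
f: successors {g}; []((~p -> q) & (~q | p)) there: g:F. ✗
g: successors {h}; []((~p -> q) & (~q | p)) there: h:T. ✓
h: no successors, so [][]((~p -> q) & (~q | p)) holds vacuously. ✓
Satisfying worlds: {b, g, h}.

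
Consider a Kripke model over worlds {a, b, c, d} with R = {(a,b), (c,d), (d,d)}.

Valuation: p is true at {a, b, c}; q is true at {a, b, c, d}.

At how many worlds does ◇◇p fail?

4

a: successors {b}; ◇p there: b:F. ✗
b: no successors, so ◇◇p fails. ✗
c: successors {d}; ◇p there: d:F. ✗
d: successors {d}; ◇p there: d:F. ✗
Satisfying worlds: ∅.
So ◇◇p fails at the other 4 worlds.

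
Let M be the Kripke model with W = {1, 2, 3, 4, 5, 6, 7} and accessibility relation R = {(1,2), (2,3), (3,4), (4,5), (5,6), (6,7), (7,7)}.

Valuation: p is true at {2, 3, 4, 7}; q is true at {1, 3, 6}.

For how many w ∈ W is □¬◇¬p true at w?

1: successors {2}; ¬◇¬p there: 2:T. ✓
2: successors {3}; ¬◇¬p there: 3:T. ✓
3: successors {4}; ¬◇¬p there: 4:F. ✗
4: successors {5}; ¬◇¬p there: 5:F. ✗
5: successors {6}; ¬◇¬p there: 6:T. ✓
6: successors {7}; ¬◇¬p there: 7:T. ✓
7: successors {7}; ¬◇¬p there: 7:T. ✓
Satisfying worlds: {1, 2, 5, 6, 7}.

5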